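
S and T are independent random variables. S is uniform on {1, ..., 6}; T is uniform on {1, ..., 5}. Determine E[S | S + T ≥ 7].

14/3

P(S + T ≥ 7) = 1/2.
Summing S·P(x,y) over outcomes with S + T ≥ 7 gives 7/3.
E[S | S + T ≥ 7] = (7/3) / (1/2) = 14/3.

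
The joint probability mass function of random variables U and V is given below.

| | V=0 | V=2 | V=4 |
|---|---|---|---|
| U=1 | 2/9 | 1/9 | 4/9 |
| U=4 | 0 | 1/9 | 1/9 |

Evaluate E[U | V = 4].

P(V = 4) = 5/9.
Σ U·P over the event = 1·(4/9) + 4·(1/9) = 8/9.
E[U | V = 4] = (8/9) / (5/9) = 8/5.

8/5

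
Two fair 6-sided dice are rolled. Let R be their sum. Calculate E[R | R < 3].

2

P(R < 3) = 1/36.
Σ over the event: 2·1/36 = 1/18.
E[R | R < 3] = (1/18) / (1/36) = 2.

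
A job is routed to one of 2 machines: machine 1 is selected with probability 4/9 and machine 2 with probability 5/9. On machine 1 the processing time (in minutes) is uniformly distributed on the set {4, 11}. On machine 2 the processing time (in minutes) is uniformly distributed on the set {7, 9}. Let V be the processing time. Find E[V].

70/9

E[V | machine 1] = (4+11)/2 = 15/2.
E[V | machine 2] = (7+9)/2 = 8.
E[V] = (4/9)·(15/2) + (5/9)·(8) = 70/9.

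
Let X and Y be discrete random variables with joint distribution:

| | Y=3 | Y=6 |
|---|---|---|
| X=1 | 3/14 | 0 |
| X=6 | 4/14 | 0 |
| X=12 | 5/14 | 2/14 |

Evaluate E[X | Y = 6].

P(Y = 6) = 1/7.
Σ X·P over the event = 12·(2/14) = 12/7.
E[X | Y = 6] = (12/7) / (1/7) = 12.

12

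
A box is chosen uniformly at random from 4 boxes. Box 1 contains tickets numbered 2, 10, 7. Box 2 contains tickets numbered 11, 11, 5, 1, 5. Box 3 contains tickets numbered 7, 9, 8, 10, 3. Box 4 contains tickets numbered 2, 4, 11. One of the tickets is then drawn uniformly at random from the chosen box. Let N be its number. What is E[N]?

E[N | box 1] = (2+10+7)/3 = 19/3.
E[N | box 2] = (11+11+5+1+5)/5 = 33/5.
E[N | box 3] = (7+9+8+10+3)/5 = 37/5.
E[N | box 4] = (2+4+11)/3 = 17/3.
By the law of total expectation,
E[N] = (1/4)·(19/3) + (1/4)·(33/5) + (1/4)·(37/5) + (1/4)·(17/3) = 13/2.

13/2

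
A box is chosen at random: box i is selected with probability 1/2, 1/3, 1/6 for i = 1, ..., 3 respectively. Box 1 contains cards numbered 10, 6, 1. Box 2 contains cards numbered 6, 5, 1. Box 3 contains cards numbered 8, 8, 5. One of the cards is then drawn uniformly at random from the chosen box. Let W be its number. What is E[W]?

E[W | box 1] = (10+6+1)/3 = 17/3.
E[W | box 2] = (6+5+1)/3 = 4.
E[W | box 3] = (8+8+5)/3 = 7.
E[W] = (1/2)·(17/3) + (1/3)·(4) + (1/6)·(7) = 16/3.

16/3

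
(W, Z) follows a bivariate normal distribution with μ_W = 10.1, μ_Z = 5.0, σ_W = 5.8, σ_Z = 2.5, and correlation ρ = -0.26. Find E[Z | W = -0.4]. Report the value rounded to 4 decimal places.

6.1767

For a bivariate normal, E[Z | W=x] = μ_Z + ρ·(σ_Z/σ_W)·(x − μ_W).
E[Z | W=-0.4] = 5.0 + (-0.26)·(2.5/5.8)·(-0.4 − (10.1)) = 5.0 + (-0.11207)·(-10.5) = 6.1767.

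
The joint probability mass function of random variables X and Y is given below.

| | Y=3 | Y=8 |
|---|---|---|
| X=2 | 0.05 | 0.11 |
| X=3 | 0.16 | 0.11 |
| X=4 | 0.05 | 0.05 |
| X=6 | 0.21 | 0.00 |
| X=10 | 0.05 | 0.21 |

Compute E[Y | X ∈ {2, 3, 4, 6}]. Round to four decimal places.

4.8243

P(X ∈ {2, 3, 4, 6}) = 0.74.
Σ Y·P over the event = 3·(0.05) + 8·(0.11) + 3·(0.16) + 8·(0.11) + 3·(0.05) + 8·(0.05) + 3·(0.21) = 3.57.
E[Y | X ∈ {2, 3, 4, 6}] = (3.57) / (0.74) = 4.8243.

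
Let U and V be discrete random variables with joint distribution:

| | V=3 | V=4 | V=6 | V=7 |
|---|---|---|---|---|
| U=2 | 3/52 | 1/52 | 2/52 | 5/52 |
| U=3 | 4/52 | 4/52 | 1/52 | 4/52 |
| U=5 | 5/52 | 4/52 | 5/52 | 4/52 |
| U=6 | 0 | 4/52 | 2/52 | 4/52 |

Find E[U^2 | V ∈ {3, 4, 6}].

P(V ∈ {3, 4, 6}) = 35/52.
Summing U^2·P(U=x,V=y) over the conditioning event gives 671/52.
E[U^2 | V ∈ {3, 4, 6}] = (671/52) / (35/52) = 671/35.

671/35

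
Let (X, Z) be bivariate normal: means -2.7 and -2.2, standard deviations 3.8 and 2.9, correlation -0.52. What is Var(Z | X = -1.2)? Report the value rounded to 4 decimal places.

6.1359

For a bivariate normal, Var(Z | X=x) = σ_Z²(1 − ρ²).
Var(Z | X=-1.2) = (2.9)²·(1 − (-0.52)²) = 8.41·0.7296 = 6.1359.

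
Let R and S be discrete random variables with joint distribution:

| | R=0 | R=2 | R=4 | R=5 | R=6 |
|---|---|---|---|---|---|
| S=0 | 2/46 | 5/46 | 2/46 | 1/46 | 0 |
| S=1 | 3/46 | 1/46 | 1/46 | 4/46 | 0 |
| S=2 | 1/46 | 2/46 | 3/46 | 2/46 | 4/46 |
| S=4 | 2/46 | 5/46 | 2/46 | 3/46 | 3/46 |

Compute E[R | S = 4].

17/5

P(S = 4) = 15/46.
Σ R·P over the event = 0·(2/46) + 2·(5/46) + 4·(2/46) + 5·(3/46) + 6·(3/46) = 51/46.
E[R | S = 4] = (51/46) / (15/46) = 17/5.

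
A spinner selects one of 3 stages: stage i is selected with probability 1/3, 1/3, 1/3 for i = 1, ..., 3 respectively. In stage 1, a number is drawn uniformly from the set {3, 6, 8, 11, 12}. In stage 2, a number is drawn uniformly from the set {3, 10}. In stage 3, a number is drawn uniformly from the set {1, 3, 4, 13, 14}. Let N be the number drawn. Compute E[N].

E[N | stage 1] = (3+6+8+11+12)/5 = 8.
E[N | stage 2] = (3+10)/2 = 13/2.
E[N | stage 3] = (1+3+4+13+14)/5 = 7.
By the law of total expectation,
E[N] = (1/3)·(8) + (1/3)·(13/2) + (1/3)·(7) = 43/6.

43/6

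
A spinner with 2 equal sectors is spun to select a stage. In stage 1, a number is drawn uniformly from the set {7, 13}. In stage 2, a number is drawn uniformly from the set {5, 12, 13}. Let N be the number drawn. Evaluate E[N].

E[N | stage 1] = (7+13)/2 = 10.
E[N | stage 2] = (5+12+13)/3 = 10.
E[N] = (1/2)·(10) + (1/2)·(10) = 10.

10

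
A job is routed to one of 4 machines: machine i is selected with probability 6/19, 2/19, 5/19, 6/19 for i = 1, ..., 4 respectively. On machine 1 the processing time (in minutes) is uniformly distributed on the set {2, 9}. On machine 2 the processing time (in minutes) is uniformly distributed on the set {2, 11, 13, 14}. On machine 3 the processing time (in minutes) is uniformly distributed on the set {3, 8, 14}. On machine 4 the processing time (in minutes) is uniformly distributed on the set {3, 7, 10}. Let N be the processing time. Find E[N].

404/57

E[N | machine 1] = (2+9)/2 = 11/2.
E[N | machine 2] = (2+11+13+14)/4 = 10.
E[N | machine 3] = (3+8+14)/3 = 25/3.
E[N | machine 4] = (3+7+10)/3 = 20/3.
E[N] = (6/19)·(11/2) + (2/19)·(10) + (5/19)·(25/3) + (6/19)·(20/3) = 404/57.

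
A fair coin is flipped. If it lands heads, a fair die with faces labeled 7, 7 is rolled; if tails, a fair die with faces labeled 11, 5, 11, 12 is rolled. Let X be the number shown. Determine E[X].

E[X | heads] = (7+7)/2 = 7.
E[X | tails] = (11+5+11+12)/4 = 39/4.
By the law of total expectation,
E[X] = (1/2)·(7) + (1/2)·(39/4) = 67/8.

67/8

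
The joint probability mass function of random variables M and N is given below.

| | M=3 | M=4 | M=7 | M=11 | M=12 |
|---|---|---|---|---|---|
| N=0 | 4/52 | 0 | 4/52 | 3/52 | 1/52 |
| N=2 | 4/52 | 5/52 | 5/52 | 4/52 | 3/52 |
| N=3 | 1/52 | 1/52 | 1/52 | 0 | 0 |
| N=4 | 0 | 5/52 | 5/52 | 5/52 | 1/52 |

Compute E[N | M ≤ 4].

11/5

P(M ≤ 4) = 5/13.
Σ N·P over the event = 0·(4/52) + 2·(4/52) + 3·(1/52) + 2·(5/52) + 3·(1/52) + 4·(5/52) = 11/13.
E[N | M ≤ 4] = (11/13) / (5/13) = 11/5.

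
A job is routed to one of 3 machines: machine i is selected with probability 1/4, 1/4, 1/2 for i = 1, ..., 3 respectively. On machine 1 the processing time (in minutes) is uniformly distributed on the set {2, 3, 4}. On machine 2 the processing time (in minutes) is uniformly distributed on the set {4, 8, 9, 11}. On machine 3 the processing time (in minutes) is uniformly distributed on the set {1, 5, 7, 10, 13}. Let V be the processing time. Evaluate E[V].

127/20

E[V | machine 1] = (2+3+4)/3 = 3.
E[V | machine 2] = (4+8+9+11)/4 = 8.
E[V | machine 3] = (1+5+7+10+13)/5 = 36/5.
By the law of total expectation,
E[V] = (1/4)·(3) + (1/4)·(8) + (1/2)·(36/5) = 127/20.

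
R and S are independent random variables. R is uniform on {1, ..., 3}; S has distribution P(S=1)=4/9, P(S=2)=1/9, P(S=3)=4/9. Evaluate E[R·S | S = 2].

4

P(S = 2) = 1/9.
Summing RS·P(x,y) over outcomes with S = 2 gives 4/9.
E[R·S | S = 2] = (4/9) / (1/9) = 4.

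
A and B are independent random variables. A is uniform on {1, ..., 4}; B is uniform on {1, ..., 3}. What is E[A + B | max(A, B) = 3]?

Outcomes with max(A, B) = 3: (1,3), (2,3), (3,1), (3,2), (3,3), each with probability 1/12.
E[A + B | max(A, B) = 3] = (4 + 5 + 4 + 5 + 6) / 5 = 24/5.

24/5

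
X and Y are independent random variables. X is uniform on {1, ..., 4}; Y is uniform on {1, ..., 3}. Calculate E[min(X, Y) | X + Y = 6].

Outcomes with X + Y = 6: (3,3), (4,2), each with probability 1/12.
E[min(X, Y) | X + Y = 6] = (3 + 2) / 2 = 5/2.

5/2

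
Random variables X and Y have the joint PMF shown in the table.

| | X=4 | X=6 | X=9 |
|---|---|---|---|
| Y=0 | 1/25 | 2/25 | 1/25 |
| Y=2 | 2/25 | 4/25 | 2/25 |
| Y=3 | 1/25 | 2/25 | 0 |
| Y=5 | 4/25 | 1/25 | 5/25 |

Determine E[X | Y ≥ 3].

83/13

P(Y ≥ 3) = 13/25.
Σ X·P over the event = 4·(1/25) + 4·(4/25) + 6·(2/25) + 6·(1/25) + 9·(5/25) = 83/25.
E[X | Y ≥ 3] = (83/25) / (13/25) = 83/13.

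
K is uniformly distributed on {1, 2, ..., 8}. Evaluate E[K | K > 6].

Given K > 6, K is equally likely to be any of {7, 8}.
E[K | K > 6] = (7 + 8) / 2 = 15/2.

15/2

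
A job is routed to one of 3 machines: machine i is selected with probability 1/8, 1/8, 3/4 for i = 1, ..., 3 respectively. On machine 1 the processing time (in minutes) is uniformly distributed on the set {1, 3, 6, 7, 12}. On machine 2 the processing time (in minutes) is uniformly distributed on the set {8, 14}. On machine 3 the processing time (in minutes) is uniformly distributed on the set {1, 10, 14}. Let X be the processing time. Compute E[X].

167/20

E[X | machine 1] = (1+3+6+7+12)/5 = 29/5.
E[X | machine 2] = (8+14)/2 = 11.
E[X | machine 3] = (1+10+14)/3 = 25/3.
E[X] = (1/8)·(29/5) + (1/8)·(11) + (3/4)·(25/3) = 167/20.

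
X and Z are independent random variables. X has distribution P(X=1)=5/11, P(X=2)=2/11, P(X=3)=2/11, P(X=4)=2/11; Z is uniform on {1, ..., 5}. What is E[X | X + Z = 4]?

P(X + Z = 4) = 9/55.
Summing X·P(x,y) over outcomes with X + Z = 4 gives 3/11.
E[X | X + Z = 4] = (3/11) / (9/55) = 5/3.

5/3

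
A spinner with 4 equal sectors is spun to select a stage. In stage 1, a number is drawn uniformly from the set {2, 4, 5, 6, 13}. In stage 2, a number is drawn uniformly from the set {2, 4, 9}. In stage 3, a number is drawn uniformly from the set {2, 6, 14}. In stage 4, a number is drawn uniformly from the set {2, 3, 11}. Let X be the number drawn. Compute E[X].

71/12

E[X | stage 1] = (2+4+5+6+13)/5 = 6.
E[X | stage 2] = (2+4+9)/3 = 5.
E[X | stage 3] = (2+6+14)/3 = 22/3.
E[X | stage 4] = (2+3+11)/3 = 16/3.
E[X] = (1/4)·(6) + (1/4)·(5) + (1/4)·(22/3) + (1/4)·(16/3) = 71/12.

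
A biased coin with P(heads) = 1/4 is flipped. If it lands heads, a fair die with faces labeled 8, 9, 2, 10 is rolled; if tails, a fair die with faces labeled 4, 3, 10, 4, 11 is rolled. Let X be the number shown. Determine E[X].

529/80

E[X | heads] = (8+9+2+10)/4 = 29/4.
E[X | tails] = (4+3+10+4+11)/5 = 32/5.
By the law of total expectation,
E[X] = (1/4)·(29/4) + (3/4)·(32/5) = 529/80.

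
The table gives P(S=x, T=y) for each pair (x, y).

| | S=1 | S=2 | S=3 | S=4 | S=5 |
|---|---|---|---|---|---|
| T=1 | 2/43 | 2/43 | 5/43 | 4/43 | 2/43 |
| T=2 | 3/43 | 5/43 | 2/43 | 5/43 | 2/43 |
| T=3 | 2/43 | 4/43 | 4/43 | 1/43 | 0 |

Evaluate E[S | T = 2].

P(T = 2) = 17/43.
Σ S·P over the event = 1·(3/43) + 2·(5/43) + 3·(2/43) + 4·(5/43) + 5·(2/43) = 49/43.
E[S | T = 2] = (49/43) / (17/43) = 49/17.

49/17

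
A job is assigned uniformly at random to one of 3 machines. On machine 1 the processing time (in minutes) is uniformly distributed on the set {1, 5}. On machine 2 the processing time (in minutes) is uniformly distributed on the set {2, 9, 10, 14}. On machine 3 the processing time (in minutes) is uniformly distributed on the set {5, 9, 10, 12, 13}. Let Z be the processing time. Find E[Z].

431/60

E[Z | machine 1] = (1+5)/2 = 3.
E[Z | machine 2] = (2+9+10+14)/4 = 35/4.
E[Z | machine 3] = (5+9+10+12+13)/5 = 49/5.
E[Z] = (1/3)·(3) + (1/3)·(35/4) + (1/3)·(49/5) = 431/60.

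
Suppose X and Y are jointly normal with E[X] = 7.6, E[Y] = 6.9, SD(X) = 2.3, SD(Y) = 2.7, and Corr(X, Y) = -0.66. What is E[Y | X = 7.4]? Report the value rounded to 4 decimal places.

7.0550

For a bivariate normal, E[Y | X=x] = μ_Y + ρ·(σ_Y/σ_X)·(x − μ_X).
E[Y | X=7.4] = 6.9 + (-0.66)·(2.7/2.3)·(7.4 − (7.6)) = 6.9 + (-0.77478)·(-0.2) = 7.0550.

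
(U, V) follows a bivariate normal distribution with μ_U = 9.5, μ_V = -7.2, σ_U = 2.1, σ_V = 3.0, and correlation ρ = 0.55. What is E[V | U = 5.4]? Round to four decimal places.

The regression of V on U has slope ρ·σ_V/σ_U and passes through (μ_U, μ_V).
E[V | U=5.4] = -7.2 + (0.55)·(3.0/2.1)·(5.4 − (9.5)) = -7.2 + (0.78571)·(-4.1) = -10.4214.

-10.4214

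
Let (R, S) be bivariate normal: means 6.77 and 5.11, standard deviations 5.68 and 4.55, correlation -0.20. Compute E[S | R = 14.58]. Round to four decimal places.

E[S | R=x] = μ_S + ρ(σ_S/σ_R)(x − μ_R) for jointly normal variables.
E[S | R=14.58] = 5.11 + (-0.20)·(4.55/5.68)·(14.58 − (6.77)) = 5.11 + (-0.16021)·(7.81) = 3.8588.

3.8588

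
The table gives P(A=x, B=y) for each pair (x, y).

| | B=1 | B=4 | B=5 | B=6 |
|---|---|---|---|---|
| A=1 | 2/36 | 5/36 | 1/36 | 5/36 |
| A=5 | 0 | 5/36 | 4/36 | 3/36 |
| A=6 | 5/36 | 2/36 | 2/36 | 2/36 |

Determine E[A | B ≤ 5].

107/26

P(B ≤ 5) = 13/18.
Σ A·P over the event = 1·(2/36) + 1·(5/36) + 1·(1/36) + 5·(5/36) + 5·(4/36) + 6·(5/36) + 6·(2/36) + 6·(2/36) = 107/36.
E[A | B ≤ 5] = (107/36) / (13/18) = 107/26.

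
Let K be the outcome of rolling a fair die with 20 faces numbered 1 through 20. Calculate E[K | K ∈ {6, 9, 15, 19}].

P(K ∈ {6, 9, 15, 19}) = 1/5.
Σ over the event: 6·1/20 + 9·1/20 + 15·1/20 + 19·1/20 = 49/20.
E[K | K ∈ {6, 9, 15, 19}] = (49/20) / (1/5) = 49/4.

49/4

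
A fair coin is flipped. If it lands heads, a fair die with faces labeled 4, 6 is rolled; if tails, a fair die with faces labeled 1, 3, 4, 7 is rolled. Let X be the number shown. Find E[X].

35/8

E[X | heads] = (4+6)/2 = 5.
E[X | tails] = (1+3+4+7)/4 = 15/4.
By the law of total expectation,
E[X] = (1/2)·(5) + (1/2)·(15/4) = 35/8.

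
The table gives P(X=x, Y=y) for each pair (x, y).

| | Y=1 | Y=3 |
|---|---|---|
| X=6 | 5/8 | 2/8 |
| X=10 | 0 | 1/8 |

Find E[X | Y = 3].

22/3

P(Y = 3) = 3/8.
Σ X·P over the event = 6·(2/8) + 10·(1/8) = 11/4.
E[X | Y = 3] = (11/4) / (3/8) = 22/3.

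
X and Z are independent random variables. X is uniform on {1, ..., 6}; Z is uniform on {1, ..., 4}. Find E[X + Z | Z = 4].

15/2

Outcomes with Z = 4: (1,4), (2,4), (3,4), (4,4), (5,4), (6,4), each with probability 1/24.
E[X + Z | Z = 4] = (5 + 6 + 7 + 8 + 9 + 10) / 6 = 15/2.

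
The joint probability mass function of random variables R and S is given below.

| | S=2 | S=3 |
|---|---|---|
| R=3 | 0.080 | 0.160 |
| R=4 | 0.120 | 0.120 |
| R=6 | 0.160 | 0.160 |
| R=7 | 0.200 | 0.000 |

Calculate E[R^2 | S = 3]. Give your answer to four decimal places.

P(S = 3) = 0.440.
Σ R^2·P over the event = 9·(0.160) + 16·(0.120) + 36·(0.160) = 9.120.
E[R^2 | S = 3] = (9.120) / (0.440) = 20.7273.

20.7273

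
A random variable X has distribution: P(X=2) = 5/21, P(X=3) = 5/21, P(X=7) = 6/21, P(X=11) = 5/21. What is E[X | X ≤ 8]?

67/16

P(X ≤ 8) = 16/21.
Σ over the event: 2·5/21 + 3·5/21 + 7·2/7 = 67/21.
E[X | X ≤ 8] = (67/21) / (16/21) = 67/16.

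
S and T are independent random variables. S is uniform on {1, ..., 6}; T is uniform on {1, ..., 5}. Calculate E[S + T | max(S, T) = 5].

70/9

Outcomes with max(S, T) = 5: (1,5), (2,5), (3,5), (4,5), (5,1), (5,2), (5,3), (5,4), (5,5), each with probability 1/30.
E[S + T | max(S, T) = 5] = (6 + 7 + 8 + 9 + 6 + 7 + 8 + 9 + 10) / 9 = 70/9.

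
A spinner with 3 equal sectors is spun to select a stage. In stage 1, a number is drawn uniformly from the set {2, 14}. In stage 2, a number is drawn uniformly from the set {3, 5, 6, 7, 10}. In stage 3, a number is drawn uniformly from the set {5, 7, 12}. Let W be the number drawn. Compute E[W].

37/5

E[W | stage 1] = (2+14)/2 = 8.
E[W | stage 2] = (3+5+6+7+10)/5 = 31/5.
E[W | stage 3] = (5+7+12)/3 = 8.
E[W] = (1/3)·(8) + (1/3)·(31/5) + (1/3)·(8) = 37/5.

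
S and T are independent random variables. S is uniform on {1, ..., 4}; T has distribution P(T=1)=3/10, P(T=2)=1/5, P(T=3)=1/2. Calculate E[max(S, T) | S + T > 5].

P(S + T > 5) = 3/10.
Summing max(S,T)·P(x,y) over outcomes with S + T > 5 gives 43/40.
E[max(S, T) | S + T > 5] = (43/40) / (3/10) = 43/12.

43/12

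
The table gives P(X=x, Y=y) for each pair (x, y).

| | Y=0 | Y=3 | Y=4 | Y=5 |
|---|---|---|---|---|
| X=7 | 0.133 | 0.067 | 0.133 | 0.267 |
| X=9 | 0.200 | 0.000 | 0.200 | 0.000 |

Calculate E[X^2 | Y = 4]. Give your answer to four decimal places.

P(Y = 4) = 0.333.
Σ X^2·P over the event = 49·(0.133) + 81·(0.200) = 22.717.
E[X^2 | Y = 4] = (22.717) / (0.333) = 68.2192.

68.2192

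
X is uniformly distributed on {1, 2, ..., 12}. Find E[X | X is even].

7

Given X is even, X is equally likely to be any of {2, 4, 6, 8, 10, 12}.
E[X | X is even] = (2 + 4 + 6 + 8 + 10 + 12) / 6 = 7.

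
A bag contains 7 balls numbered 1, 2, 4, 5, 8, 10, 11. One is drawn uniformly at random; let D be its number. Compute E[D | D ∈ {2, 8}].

5

P(D ∈ {2, 8}) = 2/7.
Σ over the event: 2·1/7 + 8·1/7 = 10/7.
E[D | D ∈ {2, 8}] = (10/7) / (2/7) = 5.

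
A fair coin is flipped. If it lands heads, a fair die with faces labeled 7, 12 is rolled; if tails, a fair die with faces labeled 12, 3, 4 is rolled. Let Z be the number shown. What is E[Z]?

95/12

E[Z | heads] = (7+12)/2 = 19/2.
E[Z | tails] = (12+3+4)/3 = 19/3.
By the law of total expectation,
E[Z] = (1/2)·(19/2) + (1/2)·(19/3) = 95/12.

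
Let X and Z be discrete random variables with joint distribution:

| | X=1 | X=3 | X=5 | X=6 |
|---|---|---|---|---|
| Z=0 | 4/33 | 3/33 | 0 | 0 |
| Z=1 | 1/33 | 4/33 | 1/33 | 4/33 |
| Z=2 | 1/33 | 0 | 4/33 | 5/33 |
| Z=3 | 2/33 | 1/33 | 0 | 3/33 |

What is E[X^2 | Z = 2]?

281/10

P(Z = 2) = 10/33.
Σ X^2·P over the event = 1·(1/33) + 25·(4/33) + 36·(5/33) = 281/33.
E[X^2 | Z = 2] = (281/33) / (10/33) = 281/10.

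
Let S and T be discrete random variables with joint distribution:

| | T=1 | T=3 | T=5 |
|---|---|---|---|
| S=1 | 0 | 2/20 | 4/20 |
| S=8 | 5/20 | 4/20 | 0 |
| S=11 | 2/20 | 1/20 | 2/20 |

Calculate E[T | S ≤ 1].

13/3

P(S ≤ 1) = 3/10.
Summing T·P(S=x,T=y) over the conditioning event gives 13/10.
E[T | S ≤ 1] = (13/10) / (3/10) = 13/3.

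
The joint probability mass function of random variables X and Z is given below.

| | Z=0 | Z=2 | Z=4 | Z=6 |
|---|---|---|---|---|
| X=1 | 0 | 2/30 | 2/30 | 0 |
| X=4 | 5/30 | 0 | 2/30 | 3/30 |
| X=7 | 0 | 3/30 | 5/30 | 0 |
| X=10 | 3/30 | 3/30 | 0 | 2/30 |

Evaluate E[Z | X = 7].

13/4

P(X = 7) = 4/15.
Σ Z·P over the event = 2·(3/30) + 4·(5/30) = 13/15.
E[Z | X = 7] = (13/15) / (4/15) = 13/4.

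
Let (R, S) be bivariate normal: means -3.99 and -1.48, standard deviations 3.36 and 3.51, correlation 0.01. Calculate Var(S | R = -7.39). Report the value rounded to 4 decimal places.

12.3189

The conditional variance in a bivariate normal is σ_S²(1 − ρ²), independent of x.
Var(S | R=-7.39) = (3.51)²·(1 − (0.01)²) = 12.3201·0.9999 = 12.3189.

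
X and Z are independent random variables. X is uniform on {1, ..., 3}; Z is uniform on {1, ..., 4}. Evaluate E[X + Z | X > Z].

4

Outcomes with X > Z: (2,1), (3,1), (3,2), each with probability 1/12.
E[X + Z | X > Z] = (3 + 4 + 5) / 3 = 4.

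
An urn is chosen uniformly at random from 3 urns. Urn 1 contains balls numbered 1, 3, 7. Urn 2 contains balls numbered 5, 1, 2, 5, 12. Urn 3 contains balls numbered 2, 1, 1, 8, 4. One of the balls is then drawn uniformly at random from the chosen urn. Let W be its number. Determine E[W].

E[W | urn 1] = (1+3+7)/3 = 11/3.
E[W | urn 2] = (5+1+2+5+12)/5 = 5.
E[W | urn 3] = (2+1+1+8+4)/5 = 16/5.
E[W] = (1/3)·(11/3) + (1/3)·(5) + (1/3)·(16/5) = 178/45.

178/45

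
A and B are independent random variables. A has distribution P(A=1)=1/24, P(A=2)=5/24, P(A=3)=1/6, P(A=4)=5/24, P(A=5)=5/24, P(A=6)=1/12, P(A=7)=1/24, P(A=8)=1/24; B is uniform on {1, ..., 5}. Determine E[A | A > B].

P(A > B) = 17/30.
Summing A·P(x,y) over outcomes with A > B gives 329/120.
E[A | A > B] = (329/120) / (17/30) = 329/68.

329/68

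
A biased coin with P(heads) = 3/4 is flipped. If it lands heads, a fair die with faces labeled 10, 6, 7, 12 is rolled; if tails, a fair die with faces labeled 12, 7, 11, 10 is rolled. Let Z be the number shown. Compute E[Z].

145/16

E[Z | heads] = (10+6+7+12)/4 = 35/4.
E[Z | tails] = (12+7+11+10)/4 = 10.
By the law of total expectation,
E[Z] = (3/4)·(35/4) + (1/4)·(10) = 145/16.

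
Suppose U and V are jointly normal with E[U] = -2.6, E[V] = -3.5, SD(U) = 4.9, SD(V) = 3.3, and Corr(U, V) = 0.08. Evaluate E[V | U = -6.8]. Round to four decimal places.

The regression of V on U has slope ρ·σ_V/σ_U and passes through (μ_U, μ_V).
E[V | U=-6.8] = -3.5 + (0.08)·(3.3/4.9)·(-6.8 − (-2.6)) = -3.5 + (0.053878)·(-4.2) = -3.7263.

-3.7263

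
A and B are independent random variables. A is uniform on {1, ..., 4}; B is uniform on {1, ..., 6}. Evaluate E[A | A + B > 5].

P(A + B > 5) = 7/12.
Summing A·P(x,y) over outcomes with A + B > 5 gives 5/3.
E[A | A + B > 5] = (5/3) / (7/12) = 20/7.

20/7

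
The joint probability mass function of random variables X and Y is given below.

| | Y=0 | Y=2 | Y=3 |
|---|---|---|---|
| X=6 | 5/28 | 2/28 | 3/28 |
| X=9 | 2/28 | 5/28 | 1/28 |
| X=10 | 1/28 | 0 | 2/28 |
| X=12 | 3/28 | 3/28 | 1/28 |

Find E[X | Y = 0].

P(Y = 0) = 11/28.
Σ X·P over the event = 6·(5/28) + 9·(2/28) + 10·(1/28) + 12·(3/28) = 47/14.
E[X | Y = 0] = (47/14) / (11/28) = 94/11.

94/11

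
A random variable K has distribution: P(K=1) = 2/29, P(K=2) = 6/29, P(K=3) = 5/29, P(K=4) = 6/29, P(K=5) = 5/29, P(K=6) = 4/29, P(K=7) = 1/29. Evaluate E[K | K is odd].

49/13

P(K is odd) = 13/29.
Σ over the event: 1·2/29 + 3·5/29 + 5·5/29 + 7·1/29 = 49/29.
E[K | K is odd] = (49/29) / (13/29) = 49/13.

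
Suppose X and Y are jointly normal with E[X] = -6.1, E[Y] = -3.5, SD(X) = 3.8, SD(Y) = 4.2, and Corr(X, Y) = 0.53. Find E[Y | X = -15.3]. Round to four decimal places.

E[Y | X=x] = μ_Y + ρ(σ_Y/σ_X)(x − μ_X) for jointly normal variables.
E[Y | X=-15.3] = -3.5 + (0.53)·(4.2/3.8)·(-15.3 − (-6.1)) = -3.5 + (0.58579)·(-9.2) = -8.8893.

-8.8893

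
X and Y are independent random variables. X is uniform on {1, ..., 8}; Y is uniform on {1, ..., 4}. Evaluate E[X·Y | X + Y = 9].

15

Outcomes with X + Y = 9: (5,4), (6,3), (7,2), (8,1), each with probability 1/32.
E[X·Y | X + Y = 9] = (20 + 18 + 14 + 8) / 4 = 15.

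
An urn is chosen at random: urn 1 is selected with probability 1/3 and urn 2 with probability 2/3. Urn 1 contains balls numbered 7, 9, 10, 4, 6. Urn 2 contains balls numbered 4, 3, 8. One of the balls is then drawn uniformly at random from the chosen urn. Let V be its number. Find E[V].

86/15

E[V | urn 1] = (7+9+10+4+6)/5 = 36/5.
E[V | urn 2] = (4+3+8)/3 = 5.
By the law of total expectation,
E[V] = (1/3)·(36/5) + (2/3)·(5) = 86/15.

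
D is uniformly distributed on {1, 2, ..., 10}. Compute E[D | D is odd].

5

Given D is odd, D is equally likely to be any of {1, 3, 5, 7, 9}.
E[D | D is odd] = (1 + 3 + 5 + 7 + 9) / 5 = 5.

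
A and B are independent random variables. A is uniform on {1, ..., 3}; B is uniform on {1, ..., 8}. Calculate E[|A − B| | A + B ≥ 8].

14/3

Outcomes with A + B ≥ 8: (1,7), (1,8), (2,6), (2,7), (2,8), (3,5), (3,6), (3,7), (3,8), each with probability 1/24.
E[|A − B| | A + B ≥ 8] = (6 + 7 + 4 + 5 + 6 + 2 + 3 + 4 + 5) / 9 = 14/3.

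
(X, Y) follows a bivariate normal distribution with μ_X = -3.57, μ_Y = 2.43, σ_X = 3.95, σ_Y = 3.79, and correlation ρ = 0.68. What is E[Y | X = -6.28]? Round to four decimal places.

The regression of Y on X has slope ρ·σ_Y/σ_X and passes through (μ_X, μ_Y).
E[Y | X=-6.28] = 2.43 + (0.68)·(3.79/3.95)·(-6.28 − (-3.57)) = 2.43 + (0.65246)·(-2.71) = 0.6618.

0.6618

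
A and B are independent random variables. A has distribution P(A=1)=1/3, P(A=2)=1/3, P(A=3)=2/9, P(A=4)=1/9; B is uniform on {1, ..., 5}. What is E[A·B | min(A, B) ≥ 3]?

40/3

P(min(A, B) ≥ 3) = 1/5.
Summing AB·P(x,y) over outcomes with min(A, B) ≥ 3 gives 8/3.
E[A·B | min(A, B) ≥ 3] = (8/3) / (1/5) = 40/3.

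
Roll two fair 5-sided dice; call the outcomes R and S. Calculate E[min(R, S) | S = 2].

9/5

Outcomes with S = 2: (1,2), (2,2), (3,2), (4,2), (5,2), each with probability 1/25.
E[min(R, S) | S = 2] = (1 + 2 + 2 + 2 + 2) / 5 = 9/5.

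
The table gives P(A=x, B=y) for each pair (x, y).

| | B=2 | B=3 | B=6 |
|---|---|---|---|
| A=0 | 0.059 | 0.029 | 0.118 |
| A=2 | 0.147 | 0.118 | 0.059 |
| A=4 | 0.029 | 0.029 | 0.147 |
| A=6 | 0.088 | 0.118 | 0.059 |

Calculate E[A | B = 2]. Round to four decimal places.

2.9040

P(B = 2) = 0.323.
Summing A·P(A=x,B=y) over the conditioning event gives 0.938.
E[A | B = 2] = (0.938) / (0.323) = 2.9040.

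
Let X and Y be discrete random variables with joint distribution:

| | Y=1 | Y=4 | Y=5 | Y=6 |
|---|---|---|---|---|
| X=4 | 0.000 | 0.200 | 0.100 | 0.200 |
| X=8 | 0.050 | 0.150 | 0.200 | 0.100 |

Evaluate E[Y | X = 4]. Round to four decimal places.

P(X = 4) = 0.500.
Summing Y·P(X=x,Y=y) over the conditioning event gives 2.500.
E[Y | X = 4] = (2.500) / (0.500) = 5.0000.

5.0000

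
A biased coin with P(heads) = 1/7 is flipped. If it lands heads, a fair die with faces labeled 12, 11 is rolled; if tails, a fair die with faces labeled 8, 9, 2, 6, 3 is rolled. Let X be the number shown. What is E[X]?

451/70

E[X | heads] = (12+11)/2 = 23/2.
E[X | tails] = (8+9+2+6+3)/5 = 28/5.
E[X] = (1/7)·(23/2) + (6/7)·(28/5) = 451/70.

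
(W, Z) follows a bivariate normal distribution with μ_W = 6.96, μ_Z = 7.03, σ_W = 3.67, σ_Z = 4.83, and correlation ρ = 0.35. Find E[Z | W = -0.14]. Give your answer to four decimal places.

3.7596

The regression of Z on W has slope ρ·σ_Z/σ_W and passes through (μ_W, μ_Z).
E[Z | W=-0.14] = 7.03 + (0.35)·(4.83/3.67)·(-0.14 − (6.96)) = 7.03 + (0.4606267)·(-7.1) = 3.7596.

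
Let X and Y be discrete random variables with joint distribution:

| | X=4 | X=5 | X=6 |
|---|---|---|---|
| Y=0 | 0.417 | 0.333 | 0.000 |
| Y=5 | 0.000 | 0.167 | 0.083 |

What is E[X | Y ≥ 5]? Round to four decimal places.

P(Y ≥ 5) = 0.250.
Σ X·P over the event = 5·(0.167) + 6·(0.083) = 1.333.
E[X | Y ≥ 5] = (1.333) / (0.250) = 5.3320.

5.3320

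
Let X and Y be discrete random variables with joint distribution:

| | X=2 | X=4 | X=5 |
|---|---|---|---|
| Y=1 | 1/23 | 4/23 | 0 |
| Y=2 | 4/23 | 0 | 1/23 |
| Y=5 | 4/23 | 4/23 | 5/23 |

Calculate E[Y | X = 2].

P(X = 2) = 9/23.
Σ Y·P over the event = 1·(1/23) + 2·(4/23) + 5·(4/23) = 29/23.
E[Y | X = 2] = (29/23) / (9/23) = 29/9.

29/9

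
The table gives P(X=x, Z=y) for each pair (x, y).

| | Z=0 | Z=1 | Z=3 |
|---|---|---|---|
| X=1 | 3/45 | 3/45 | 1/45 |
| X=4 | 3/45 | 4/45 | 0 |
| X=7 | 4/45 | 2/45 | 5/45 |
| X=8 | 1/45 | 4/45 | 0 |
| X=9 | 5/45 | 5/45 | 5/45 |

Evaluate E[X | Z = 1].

P(Z = 1) = 2/5.
Σ X·P over the event = 1·(3/45) + 4·(4/45) + 7·(2/45) + 8·(4/45) + 9·(5/45) = 22/9.
E[X | Z = 1] = (22/9) / (2/5) = 55/9.

55/9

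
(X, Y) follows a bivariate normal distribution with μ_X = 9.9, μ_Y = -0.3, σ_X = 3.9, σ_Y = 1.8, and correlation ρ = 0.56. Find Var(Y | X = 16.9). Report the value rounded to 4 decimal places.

2.2239

The conditional variance in a bivariate normal is σ_Y²(1 − ρ²), independent of x.
Var(Y | X=16.9) = (1.8)²·(1 − (0.56)²) = 3.24·0.6864 = 2.2239.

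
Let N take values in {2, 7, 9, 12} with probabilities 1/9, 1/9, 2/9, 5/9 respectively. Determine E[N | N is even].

31/3

P(N is even) = 2/3.
Σ over the event: 2·1/9 + 12·5/9 = 62/9.
E[N | N is even] = (62/9) / (2/3) = 31/3.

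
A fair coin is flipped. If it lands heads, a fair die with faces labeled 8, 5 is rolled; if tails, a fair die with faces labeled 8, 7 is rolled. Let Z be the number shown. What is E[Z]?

7

E[Z | heads] = (8+5)/2 = 13/2.
E[Z | tails] = (8+7)/2 = 15/2.
E[Z] = (1/2)·(13/2) + (1/2)·(15/2) = 7.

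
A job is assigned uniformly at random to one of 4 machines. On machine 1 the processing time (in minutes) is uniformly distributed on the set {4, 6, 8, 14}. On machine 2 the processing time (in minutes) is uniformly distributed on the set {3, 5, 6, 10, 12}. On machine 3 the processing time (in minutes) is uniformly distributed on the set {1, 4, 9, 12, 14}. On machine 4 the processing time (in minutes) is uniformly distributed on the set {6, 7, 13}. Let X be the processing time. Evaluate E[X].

239/30

E[X | machine 1] = (4+6+8+14)/4 = 8.
E[X | machine 2] = (3+5+6+10+12)/5 = 36/5.
E[X | machine 3] = (1+4+9+12+14)/5 = 8.
E[X | machine 4] = (6+7+13)/3 = 26/3.
E[X] = (1/4)·(8) + (1/4)·(36/5) + (1/4)·(8) + (1/4)·(26/3) = 239/30.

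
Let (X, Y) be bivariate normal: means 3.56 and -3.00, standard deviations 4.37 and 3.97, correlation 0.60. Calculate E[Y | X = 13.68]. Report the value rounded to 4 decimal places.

E[Y | X=x] = μ_Y + ρ(σ_Y/σ_X)(x − μ_X) for jointly normal variables.
E[Y | X=13.68] = -3.00 + (0.60)·(3.97/4.37)·(13.68 − (3.56)) = -3.00 + (0.54508)·(10.12) = 2.5162.

2.5162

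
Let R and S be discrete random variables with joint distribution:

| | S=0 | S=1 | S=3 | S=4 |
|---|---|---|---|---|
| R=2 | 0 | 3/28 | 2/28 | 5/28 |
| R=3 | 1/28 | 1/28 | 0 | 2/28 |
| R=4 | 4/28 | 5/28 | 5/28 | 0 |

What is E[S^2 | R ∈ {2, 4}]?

151/24

P(R ∈ {2, 4}) = 6/7.
Σ S^2·P over the event = 1·(3/28) + 9·(2/28) + 16·(5/28) + 0·(4/28) + 1·(5/28) + 9·(5/28) = 151/28.
E[S^2 | R ∈ {2, 4}] = (151/28) / (6/7) = 151/24.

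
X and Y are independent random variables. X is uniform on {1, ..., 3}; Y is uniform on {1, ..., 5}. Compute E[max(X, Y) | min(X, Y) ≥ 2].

P(min(X, Y) ≥ 2) = 8/15.
Summing max(X,Y)·P(x,y) over outcomes with min(X, Y) ≥ 2 gives 29/15.
E[max(X, Y) | min(X, Y) ≥ 2] = (29/15) / (8/15) = 29/8.

29/8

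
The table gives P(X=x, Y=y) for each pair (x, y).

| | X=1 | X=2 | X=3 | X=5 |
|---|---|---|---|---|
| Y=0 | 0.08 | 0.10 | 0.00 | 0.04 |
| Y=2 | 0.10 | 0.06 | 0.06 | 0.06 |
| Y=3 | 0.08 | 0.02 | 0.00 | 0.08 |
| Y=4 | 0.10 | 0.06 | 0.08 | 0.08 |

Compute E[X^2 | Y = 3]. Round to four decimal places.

12.0000

P(Y = 3) = 0.18.
Σ X^2·P over the event = 1·(0.08) + 4·(0.02) + 25·(0.08) = 2.16.
E[X^2 | Y = 3] = (2.16) / (0.18) = 12.0000.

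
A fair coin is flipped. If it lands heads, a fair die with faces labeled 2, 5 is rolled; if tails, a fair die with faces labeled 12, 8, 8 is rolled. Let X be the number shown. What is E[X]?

E[X | heads] = (2+5)/2 = 7/2.
E[X | tails] = (12+8+8)/3 = 28/3.
E[X] = (1/2)·(7/2) + (1/2)·(28/3) = 77/12.

77/12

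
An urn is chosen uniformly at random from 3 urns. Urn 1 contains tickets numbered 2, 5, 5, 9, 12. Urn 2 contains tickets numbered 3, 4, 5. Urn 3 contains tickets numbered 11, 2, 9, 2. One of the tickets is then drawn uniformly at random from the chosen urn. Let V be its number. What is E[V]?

E[V | urn 1] = (2+5+5+9+12)/5 = 33/5.
E[V | urn 2] = (3+4+5)/3 = 4.
E[V | urn 3] = (11+2+9+2)/4 = 6.
E[V] = (1/3)·(33/5) + (1/3)·(4) + (1/3)·(6) = 83/15.

83/15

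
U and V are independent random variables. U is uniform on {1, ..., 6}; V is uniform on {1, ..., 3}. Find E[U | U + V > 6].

Outcomes with U + V > 6: (4,3), (5,2), (5,3), (6,1), (6,2), (6,3), each with probability 1/18.
E[U | U + V > 6] = (4 + 5 + 5 + 6 + 6 + 6) / 6 = 16/3.

16/3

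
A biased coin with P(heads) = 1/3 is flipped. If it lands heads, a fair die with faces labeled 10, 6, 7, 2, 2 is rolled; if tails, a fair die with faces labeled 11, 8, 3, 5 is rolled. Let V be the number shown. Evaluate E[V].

63/10

E[V | heads] = (10+6+7+2+2)/5 = 27/5.
E[V | tails] = (11+8+3+5)/4 = 27/4.
E[V] = (1/3)·(27/5) + (2/3)·(27/4) = 63/10.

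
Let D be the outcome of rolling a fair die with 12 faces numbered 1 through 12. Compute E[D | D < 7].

Given D < 7, D is equally likely to be any of {1, 2, 3, 4, 5, 6}.
E[D | D < 7] = (1 + 2 + 3 + 4 + 5 + 6) / 6 = 7/2.

7/2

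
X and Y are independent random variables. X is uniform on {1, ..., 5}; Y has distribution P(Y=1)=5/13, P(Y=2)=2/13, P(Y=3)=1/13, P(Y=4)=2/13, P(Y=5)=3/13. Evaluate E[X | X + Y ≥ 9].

P(X + Y ≥ 9) = 8/65.
Summing X·P(x,y) over outcomes with X + Y ≥ 9 gives 37/65.
E[X | X + Y ≥ 9] = (37/65) / (8/65) = 37/8.

37/8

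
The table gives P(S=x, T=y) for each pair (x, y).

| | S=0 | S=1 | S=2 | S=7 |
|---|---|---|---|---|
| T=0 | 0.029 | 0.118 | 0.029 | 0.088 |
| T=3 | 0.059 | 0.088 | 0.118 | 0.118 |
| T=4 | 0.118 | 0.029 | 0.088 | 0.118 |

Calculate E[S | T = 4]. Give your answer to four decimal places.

P(T = 4) = 0.353.
Summing S·P(S=x,T=y) over the conditioning event gives 1.031.
E[S | T = 4] = (1.031) / (0.353) = 2.9207.

2.9207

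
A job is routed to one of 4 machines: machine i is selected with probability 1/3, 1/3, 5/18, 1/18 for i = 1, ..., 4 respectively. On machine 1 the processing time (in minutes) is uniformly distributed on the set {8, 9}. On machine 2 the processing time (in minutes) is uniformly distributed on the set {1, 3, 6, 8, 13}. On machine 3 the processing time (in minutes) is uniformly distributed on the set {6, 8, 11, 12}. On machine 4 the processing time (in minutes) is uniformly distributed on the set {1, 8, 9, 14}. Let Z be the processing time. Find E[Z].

E[Z | machine 1] = (8+9)/2 = 17/2.
E[Z | machine 2] = (1+3+6+8+13)/5 = 31/5.
E[Z | machine 3] = (6+8+11+12)/4 = 37/4.
E[Z | machine 4] = (1+8+9+14)/4 = 8.
E[Z] = (1/3)·(17/2) + (1/3)·(31/5) + (5/18)·(37/4) + (1/18)·(8) = 2849/360.

2849/360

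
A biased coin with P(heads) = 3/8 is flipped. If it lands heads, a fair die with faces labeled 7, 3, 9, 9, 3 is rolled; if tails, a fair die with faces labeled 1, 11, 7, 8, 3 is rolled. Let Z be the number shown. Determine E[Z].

E[Z | heads] = (7+3+9+9+3)/5 = 31/5.
E[Z | tails] = (1+11+7+8+3)/5 = 6.
By the law of total expectation,
E[Z] = (3/8)·(31/5) + (5/8)·(6) = 243/40.

243/40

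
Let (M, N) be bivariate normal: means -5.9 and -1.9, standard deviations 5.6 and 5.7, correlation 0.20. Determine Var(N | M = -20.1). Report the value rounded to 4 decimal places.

For a bivariate normal, Var(N | M=x) = σ_N²(1 − ρ²).
Var(N | M=-20.1) = (5.7)²·(1 − (0.20)²) = 32.49·0.96 = 31.1904.

31.1904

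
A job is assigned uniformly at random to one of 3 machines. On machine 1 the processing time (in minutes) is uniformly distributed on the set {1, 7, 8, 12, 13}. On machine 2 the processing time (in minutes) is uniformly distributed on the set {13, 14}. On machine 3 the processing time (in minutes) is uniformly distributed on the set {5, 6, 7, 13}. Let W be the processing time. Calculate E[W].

E[W | machine 1] = (1+7+8+12+13)/5 = 41/5.
E[W | machine 2] = (13+14)/2 = 27/2.
E[W | machine 3] = (5+6+7+13)/4 = 31/4.
By the law of total expectation,
E[W] = (1/3)·(41/5) + (1/3)·(27/2) + (1/3)·(31/4) = 589/60.

589/60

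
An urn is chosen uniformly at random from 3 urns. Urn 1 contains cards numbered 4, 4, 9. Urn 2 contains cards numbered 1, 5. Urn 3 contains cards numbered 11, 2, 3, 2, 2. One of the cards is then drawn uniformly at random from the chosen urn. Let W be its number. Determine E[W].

E[W | urn 1] = (4+4+9)/3 = 17/3.
E[W | urn 2] = (1+5)/2 = 3.
E[W | urn 3] = (11+2+3+2+2)/5 = 4.
By the law of total expectation,
E[W] = (1/3)·(17/3) + (1/3)·(3) + (1/3)·(4) = 38/9.

38/9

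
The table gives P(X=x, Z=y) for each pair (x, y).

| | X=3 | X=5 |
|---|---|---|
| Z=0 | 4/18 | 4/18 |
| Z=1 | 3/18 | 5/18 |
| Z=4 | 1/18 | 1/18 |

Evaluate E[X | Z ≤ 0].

P(Z ≤ 0) = 4/9.
Summing X·P(X=x,Z=y) over the conditioning event gives 16/9.
E[X | Z ≤ 0] = (16/9) / (4/9) = 4.

4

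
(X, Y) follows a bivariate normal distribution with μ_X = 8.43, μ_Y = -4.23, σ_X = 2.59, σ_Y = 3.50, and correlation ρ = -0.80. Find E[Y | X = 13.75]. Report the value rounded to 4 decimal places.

E[Y | X=x] = μ_Y + ρ(σ_Y/σ_X)(x − μ_X) for jointly normal variables.
E[Y | X=13.75] = -4.23 + (-0.80)·(3.50/2.59)·(13.75 − (8.43)) = -4.23 + (-1.081081)·(5.32) = -9.9814.

-9.9814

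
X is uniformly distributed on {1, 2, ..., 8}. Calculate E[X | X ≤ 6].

7/2

Given X ≤ 6, X is equally likely to be any of {1, 2, 3, 4, 5, 6}.
E[X | X ≤ 6] = (1 + 2 + 3 + 4 + 5 + 6) / 6 = 7/2.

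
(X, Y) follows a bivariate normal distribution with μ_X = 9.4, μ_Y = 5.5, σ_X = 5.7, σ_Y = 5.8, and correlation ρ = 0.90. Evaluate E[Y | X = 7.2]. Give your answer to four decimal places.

3.4853

E[Y | X=x] = μ_Y + ρ(σ_Y/σ_X)(x − μ_X) for jointly normal variables.
E[Y | X=7.2] = 5.5 + (0.90)·(5.8/5.7)·(7.2 − (9.4)) = 5.5 + (0.91579)·(-2.2) = 3.4853.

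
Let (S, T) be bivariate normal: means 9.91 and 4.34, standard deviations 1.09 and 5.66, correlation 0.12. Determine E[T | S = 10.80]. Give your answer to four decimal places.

E[T | S=x] = μ_T + ρ(σ_T/σ_S)(x − μ_S) for jointly normal variables.
E[T | S=10.80] = 4.34 + (0.12)·(5.66/1.09)·(10.80 − (9.91)) = 4.34 + (0.62312)·(0.89) = 4.8946.

4.8946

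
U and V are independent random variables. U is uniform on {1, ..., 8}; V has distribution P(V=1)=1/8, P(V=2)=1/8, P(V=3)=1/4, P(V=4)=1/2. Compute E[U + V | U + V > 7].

P(U + V > 7) = 33/64.
Summing (U+V)·P(x,y) over outcomes with U + V > 7 gives 5.
E[U + V | U + V > 7] = (5) / (33/64) = 320/33.

320/33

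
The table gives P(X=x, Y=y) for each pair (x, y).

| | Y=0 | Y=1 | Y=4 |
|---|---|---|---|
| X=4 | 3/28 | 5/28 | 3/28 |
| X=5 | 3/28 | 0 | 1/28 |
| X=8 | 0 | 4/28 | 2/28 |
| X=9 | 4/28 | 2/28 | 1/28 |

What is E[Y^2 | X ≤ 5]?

23/5

P(X ≤ 5) = 15/28.
Σ Y^2·P over the event = 0·(3/28) + 1·(5/28) + 16·(3/28) + 0·(3/28) + 16·(1/28) = 69/28.
E[Y^2 | X ≤ 5] = (69/28) / (15/28) = 23/5.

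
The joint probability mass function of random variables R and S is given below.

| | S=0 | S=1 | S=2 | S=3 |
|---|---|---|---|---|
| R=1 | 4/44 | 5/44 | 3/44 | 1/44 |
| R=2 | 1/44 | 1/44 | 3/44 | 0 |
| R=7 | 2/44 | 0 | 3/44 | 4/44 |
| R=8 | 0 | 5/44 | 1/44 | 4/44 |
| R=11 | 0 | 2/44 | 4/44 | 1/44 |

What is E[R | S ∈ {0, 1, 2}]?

P(S ∈ {0, 1, 2}) = 17/22.
Summing R·P(R=x,S=y) over the conditioning event gives 171/44.
E[R | S ∈ {0, 1, 2}] = (171/44) / (17/22) = 171/34.

171/34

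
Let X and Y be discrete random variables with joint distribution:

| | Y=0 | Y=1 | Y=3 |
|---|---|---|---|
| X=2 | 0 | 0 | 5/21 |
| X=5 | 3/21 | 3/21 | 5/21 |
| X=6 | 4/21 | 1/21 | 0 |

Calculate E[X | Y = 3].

P(Y = 3) = 10/21.
Σ X·P over the event = 2·(5/21) + 5·(5/21) = 5/3.
E[X | Y = 3] = (5/3) / (10/21) = 7/2.

7/2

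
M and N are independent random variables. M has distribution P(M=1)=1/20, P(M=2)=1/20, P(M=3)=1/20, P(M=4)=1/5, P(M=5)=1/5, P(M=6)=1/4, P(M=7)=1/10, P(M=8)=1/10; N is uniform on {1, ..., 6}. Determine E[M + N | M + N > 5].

P(M + N > 5) = 107/120.
Summing (M+N)·P(x,y) over outcomes with M + N > 5 gives 977/120.
E[M + N | M + N > 5] = (977/120) / (107/120) = 977/107.

977/107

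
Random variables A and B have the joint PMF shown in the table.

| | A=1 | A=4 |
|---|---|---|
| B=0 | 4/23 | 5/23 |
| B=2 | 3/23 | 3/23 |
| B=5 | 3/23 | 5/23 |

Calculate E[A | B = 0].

P(B = 0) = 9/23.
Summing A·P(A=x,B=y) over the conditioning event gives 24/23.
E[A | B = 0] = (24/23) / (9/23) = 8/3.

8/3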